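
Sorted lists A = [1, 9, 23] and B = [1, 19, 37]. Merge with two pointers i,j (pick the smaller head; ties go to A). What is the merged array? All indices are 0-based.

i=0 j=0: A[i]=1<=B[j]=1 take 1, i++
i=1 j=0: A[i]=9>B[j]=1 take 1, j++
i=1 j=1: A[i]=9<=B[j]=19 take 9, i++
i=2 j=1: A[i]=23>B[j]=19 take 19, j++
i=2 j=2: A[i]=23<=B[j]=37 take 23, i++
i=3 j=2: A done, take B[j]=37, j++

[1, 1, 9, 19, 23, 37]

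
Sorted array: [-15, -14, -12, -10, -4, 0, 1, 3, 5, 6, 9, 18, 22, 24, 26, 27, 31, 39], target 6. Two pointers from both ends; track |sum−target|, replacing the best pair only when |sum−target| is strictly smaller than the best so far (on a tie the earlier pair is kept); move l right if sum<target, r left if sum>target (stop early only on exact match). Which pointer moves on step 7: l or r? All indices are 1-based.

[1,18] -15+39=24 d=18 * → r--
[1,17] -15+31=16 d=10 * → r--
[1,16] -15+27=12 d=6 * → r--
[1,15] -15+26=11 d=5 * → r--
[1,14] -15+24=9 d=3 * → r--
[1,13] -15+22=7 d=1 * → r--
[1,12] -15+18=3 d=3 → l++

l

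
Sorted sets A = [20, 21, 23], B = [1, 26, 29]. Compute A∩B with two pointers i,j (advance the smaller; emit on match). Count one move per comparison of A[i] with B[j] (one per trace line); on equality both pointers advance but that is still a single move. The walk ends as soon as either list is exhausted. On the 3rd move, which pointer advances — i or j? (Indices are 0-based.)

i

i=0 j=0: 20>1, j++
i=0 j=1: 20<26, i++
i=1 j=1: 21<26, i++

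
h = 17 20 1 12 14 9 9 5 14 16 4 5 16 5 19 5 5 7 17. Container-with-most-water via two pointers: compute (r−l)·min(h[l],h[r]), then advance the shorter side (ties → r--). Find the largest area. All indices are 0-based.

max area = 306

[0,18] min(17,17)*18=306 best=306 * → r--
[0,17] min(17,7)*17=119 best=306 → r--
[0,16] min(17,5)*16=80 best=306 → r--
[0,15] min(17,5)*15=75 best=306 → r--
[0,14] min(17,19)*14=238 best=306 → l++
[1,14] min(20,19)*13=247 best=306 → r--
[1,13] min(20,5)*12=60 best=306 → r--
[1,12] min(20,16)*11=176 best=306 → r--
[1,11] min(20,5)*10=50 best=306 → r--
[1,10] min(20,4)*9=36 best=306 → r--
[1,9] min(20,16)*8=128 best=306 → r--
[1,8] min(20,14)*7=98 best=306 → r--
[1,7] min(20,5)*6=30 best=306 → r--
[1,6] min(20,9)*5=45 best=306 → r--
[1,5] min(20,9)*4=36 best=306 → r--
[1,4] min(20,14)*3=42 best=306 → r--
[1,3] min(20,12)*2=24 best=306 → r--
[1,2] min(20,1)*1=1 best=306 → r--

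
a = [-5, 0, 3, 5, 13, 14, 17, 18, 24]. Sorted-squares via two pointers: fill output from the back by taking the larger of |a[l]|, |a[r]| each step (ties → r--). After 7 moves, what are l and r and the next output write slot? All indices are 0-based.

[0,8] |-5|<=|24| out[8]=576 → r--
[0,7] |-5|<=|18| out[7]=324 → r--
[0,6] |-5|<=|17| out[6]=289 → r--
[0,5] |-5|<=|14| out[5]=196 → r--
[0,4] |-5|<=|13| out[4]=169 → r--
[0,3] |-5|<=|5| out[3]=25 → r--
[0,2] |-5|>|3| out[2]=25 → l++

l=1, r=2, next write slot=1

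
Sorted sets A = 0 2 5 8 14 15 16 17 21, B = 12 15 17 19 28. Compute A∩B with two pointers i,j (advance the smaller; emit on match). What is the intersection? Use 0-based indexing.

i=0 j=0: 0<12, i++
i=1 j=0: 2<12, i++
i=2 j=0: 5<12, i++
i=3 j=0: 8<12, i++
i=4 j=0: 14>12, j++
i=4 j=1: 14<15, i++
i=5 j=1: 15==15 emit, i++,j++
i=6 j=2: 16<17, i++
i=7 j=2: 17==17 emit, i++,j++
i=8 j=3: 21>19, j++
i=8 j=4: 21<28, i++

intersection = [15, 17]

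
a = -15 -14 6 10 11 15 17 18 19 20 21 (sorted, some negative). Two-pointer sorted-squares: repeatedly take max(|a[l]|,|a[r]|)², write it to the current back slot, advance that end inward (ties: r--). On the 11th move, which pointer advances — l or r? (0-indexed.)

r

l=0 r=10: |-15|<=|21| out[10]=441, r--
l=0 r=9: |-15|<=|20| out[9]=400, r--
l=0 r=8: |-15|<=|19| out[8]=361, r--
l=0 r=7: |-15|<=|18| out[7]=324, r--
l=0 r=6: |-15|<=|17| out[6]=289, r--
l=0 r=5: |-15|<=|15| out[5]=225, r--
l=0 r=4: |-15|>|11| out[4]=225, l++
l=1 r=4: |-14|>|11| out[3]=196, l++
l=2 r=4: |6|<=|11| out[2]=121, r--
l=2 r=3: |6|<=|10| out[1]=100, r--
l=2 r=2: |6|<=|6| out[0]=36, r--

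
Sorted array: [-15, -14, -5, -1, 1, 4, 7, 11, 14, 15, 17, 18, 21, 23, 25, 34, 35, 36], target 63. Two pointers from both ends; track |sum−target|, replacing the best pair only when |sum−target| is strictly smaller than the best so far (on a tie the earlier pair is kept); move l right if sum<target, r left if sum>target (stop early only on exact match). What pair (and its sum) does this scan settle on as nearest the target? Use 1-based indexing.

pair (25, 36) with sum 61 (|Δ|=2)

l=1 r=18: -15+36=21 d=42 *, l++
l=2 r=18: -14+36=22 d=41 *, l++
l=3 r=18: -5+36=31 d=32 *, l++
l=4 r=18: -1+36=35 d=28 *, l++
l=5 r=18: 1+36=37 d=26 *, l++
l=6 r=18: 4+36=40 d=23 *, l++
l=7 r=18: 7+36=43 d=20 *, l++
l=8 r=18: 11+36=47 d=16 *, l++
l=9 r=18: 14+36=50 d=13 *, l++
l=10 r=18: 15+36=51 d=12 *, l++
l=11 r=18: 17+36=53 d=10 *, l++
l=12 r=18: 18+36=54 d=9 *, l++
l=13 r=18: 21+36=57 d=6 *, l++
l=14 r=18: 23+36=59 d=4 *, l++
l=15 r=18: 25+36=61 d=2 *, l++
l=16 r=18: 34+36=70 d=7, r--
l=16 r=17: 34+35=69 d=6, r--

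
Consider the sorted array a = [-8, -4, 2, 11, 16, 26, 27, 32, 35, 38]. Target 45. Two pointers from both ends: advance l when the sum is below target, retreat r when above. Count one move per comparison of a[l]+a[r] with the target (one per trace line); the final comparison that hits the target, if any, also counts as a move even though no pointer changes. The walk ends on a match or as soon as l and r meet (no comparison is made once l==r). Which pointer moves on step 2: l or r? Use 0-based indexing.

l=0 r=9: -8+38=30 <45, l++
l=1 r=9: -4+38=34 <45, l++

l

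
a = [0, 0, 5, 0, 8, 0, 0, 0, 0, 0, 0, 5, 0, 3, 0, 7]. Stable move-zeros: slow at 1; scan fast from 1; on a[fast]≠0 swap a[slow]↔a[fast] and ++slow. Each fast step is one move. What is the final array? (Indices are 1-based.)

(s=1,f=1) a[fast]=0 → fast++
(s=1,f=2) a[fast]=0 → fast++
(s=1,f=3) a[fast]=5≠0 swap→a[1]=5 → slow++,fast++
(s=2,f=4) a[fast]=0 → fast++
(s=2,f=5) a[fast]=8≠0 swap→a[2]=8 → slow++,fast++
(s=3,f=6) a[fast]=0 → fast++
(s=3,f=7) a[fast]=0 → fast++
(s=3,f=8) a[fast]=0 → fast++
(s=3,f=9) a[fast]=0 → fast++
(s=3,f=10) a[fast]=0 → fast++
(s=3,f=11) a[fast]=0 → fast++
(s=3,f=12) a[fast]=5≠0 swap→a[3]=5 → slow++,fast++
(s=4,f=13) a[fast]=0 → fast++
(s=4,f=14) a[fast]=3≠0 swap→a[4]=3 → slow++,fast++
(s=5,f=15) a[fast]=0 → fast++
(s=5,f=16) a[fast]=7≠0 swap→a[5]=7 → slow++,fast++

[5, 8, 5, 3, 7, 0, 0, 0, 0, 0, 0, 0, 0, 0, 0, 0]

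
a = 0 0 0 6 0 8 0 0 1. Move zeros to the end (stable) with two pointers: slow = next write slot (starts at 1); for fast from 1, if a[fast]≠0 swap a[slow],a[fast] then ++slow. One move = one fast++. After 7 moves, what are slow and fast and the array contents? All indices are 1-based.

(s=1,f=1) a[fast]=0 → fast++
(s=1,f=2) a[fast]=0 → fast++
(s=1,f=3) a[fast]=0 → fast++
(s=1,f=4) a[fast]=6≠0 swap→a[1]=6 → slow++,fast++
(s=2,f=5) a[fast]=0 → fast++
(s=2,f=6) a[fast]=8≠0 swap→a[2]=8 → slow++,fast++
(s=3,f=7) a[fast]=0 → fast++

slow=3, fast=8, a=[6, 8, 0, 0, 0, 0, 0, 0, 1]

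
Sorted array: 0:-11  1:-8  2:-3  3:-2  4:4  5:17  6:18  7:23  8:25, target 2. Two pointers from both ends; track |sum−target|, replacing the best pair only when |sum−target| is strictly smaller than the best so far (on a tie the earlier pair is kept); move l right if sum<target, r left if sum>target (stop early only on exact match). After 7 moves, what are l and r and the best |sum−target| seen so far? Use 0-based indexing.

l=0 r=8: -11+25=14 d=12 *, r--
l=0 r=7: -11+23=12 d=10 *, r--
l=0 r=6: -11+18=7 d=5 *, r--
l=0 r=5: -11+17=6 d=4 *, r--
l=0 r=4: -11+4=-7 d=9, l++
l=1 r=4: -8+4=-4 d=6, l++
l=2 r=4: -3+4=1 d=1 *, l++

l=3, r=4, best |Δ|=1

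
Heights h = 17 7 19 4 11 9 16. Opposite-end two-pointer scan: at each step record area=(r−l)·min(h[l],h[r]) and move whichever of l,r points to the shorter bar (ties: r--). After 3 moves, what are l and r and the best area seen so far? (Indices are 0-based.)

[0,6] min(17,16)*6=96 best=96 * → r--
[0,5] min(17,9)*5=45 best=96 → r--
[0,4] min(17,11)*4=44 best=96 → r--

l=0, r=3, best area=96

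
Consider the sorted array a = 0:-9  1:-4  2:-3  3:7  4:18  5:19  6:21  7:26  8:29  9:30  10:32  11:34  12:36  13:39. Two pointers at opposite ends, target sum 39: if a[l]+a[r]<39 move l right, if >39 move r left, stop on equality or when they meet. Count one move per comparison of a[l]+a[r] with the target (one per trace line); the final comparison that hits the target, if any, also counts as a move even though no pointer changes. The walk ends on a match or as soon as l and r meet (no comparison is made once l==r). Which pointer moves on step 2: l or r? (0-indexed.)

l

l=0 r=13: -9+39=30 <39, l++
l=1 r=13: -4+39=35 <39, l++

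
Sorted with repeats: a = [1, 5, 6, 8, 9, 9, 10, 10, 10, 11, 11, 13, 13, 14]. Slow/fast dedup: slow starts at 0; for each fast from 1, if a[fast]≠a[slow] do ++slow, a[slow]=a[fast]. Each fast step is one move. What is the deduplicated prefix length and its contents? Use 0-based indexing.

(s=0,f=1) a[fast]=5≠a[slow]=1 write a[1]=5 → slow++,fast++
(s=1,f=2) a[fast]=6≠a[slow]=5 write a[2]=6 → slow++,fast++
(s=2,f=3) a[fast]=8≠a[slow]=6 write a[3]=8 → slow++,fast++
(s=3,f=4) a[fast]=9≠a[slow]=8 write a[4]=9 → slow++,fast++
(s=4,f=5) a[fast]=9=a[slow] dup → fast++
(s=4,f=6) a[fast]=10≠a[slow]=9 write a[5]=10 → slow++,fast++
(s=5,f=7) a[fast]=10=a[slow] dup → fast++
(s=5,f=8) a[fast]=10=a[slow] dup → fast++
(s=5,f=9) a[fast]=11≠a[slow]=10 write a[6]=11 → slow++,fast++
(s=6,f=10) a[fast]=11=a[slow] dup → fast++
(s=6,f=11) a[fast]=13≠a[slow]=11 write a[7]=13 → slow++,fast++
(s=7,f=12) a[fast]=13=a[slow] dup → fast++
(s=7,f=13) a[fast]=14≠a[slow]=13 write a[8]=14 → slow++,fast++

length 9; prefix = [1, 5, 6, 8, 9, 10, 11, 13, 14]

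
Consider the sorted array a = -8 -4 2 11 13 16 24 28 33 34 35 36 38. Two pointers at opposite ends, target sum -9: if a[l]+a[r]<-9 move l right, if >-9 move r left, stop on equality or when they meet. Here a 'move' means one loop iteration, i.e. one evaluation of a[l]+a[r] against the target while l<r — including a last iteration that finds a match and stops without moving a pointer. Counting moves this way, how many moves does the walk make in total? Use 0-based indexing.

[0,12] -8+38=30 >-9 → r--
[0,11] -8+36=28 >-9 → r--
[0,10] -8+35=27 >-9 → r--
[0,9] -8+34=26 >-9 → r--
[0,8] -8+33=25 >-9 → r--
[0,7] -8+28=20 >-9 → r--
[0,6] -8+24=16 >-9 → r--
[0,5] -8+16=8 >-9 → r--
[0,4] -8+13=5 >-9 → r--
[0,3] -8+11=3 >-9 → r--
[0,2] -8+2=-6 >-9 → r--
[0,1] -8+-4=-12 <-9 → l++

12 moves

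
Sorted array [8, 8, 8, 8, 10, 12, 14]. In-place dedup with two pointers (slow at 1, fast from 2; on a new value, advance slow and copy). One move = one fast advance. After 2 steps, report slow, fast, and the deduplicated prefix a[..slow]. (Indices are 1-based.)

(s=1,f=2) a[fast]=8=a[slow] dup → fast++
(s=1,f=3) a[fast]=8=a[slow] dup → fast++

slow=1, fast=4, prefix=[8]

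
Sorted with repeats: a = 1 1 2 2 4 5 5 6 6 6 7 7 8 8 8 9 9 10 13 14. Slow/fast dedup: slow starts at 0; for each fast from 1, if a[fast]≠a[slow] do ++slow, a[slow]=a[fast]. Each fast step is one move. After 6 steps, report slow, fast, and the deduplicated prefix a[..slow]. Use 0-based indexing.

slow=3, fast=7, prefix=[1, 2, 4, 5]

slow=0 fast=1: a[fast]=1=a[slow] dup, fast++
slow=0 fast=2: a[fast]=2≠a[slow]=1 write a[1]=2, slow++,fast++
slow=1 fast=3: a[fast]=2=a[slow] dup, fast++
slow=1 fast=4: a[fast]=4≠a[slow]=2 write a[2]=4, slow++,fast++
slow=2 fast=5: a[fast]=5≠a[slow]=4 write a[3]=5, slow++,fast++
slow=3 fast=6: a[fast]=5=a[slow] dup, fast++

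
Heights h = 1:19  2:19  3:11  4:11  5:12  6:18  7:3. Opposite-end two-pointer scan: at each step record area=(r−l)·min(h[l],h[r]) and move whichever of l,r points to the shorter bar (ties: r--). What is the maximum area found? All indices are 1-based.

[1,7] min(19,3)*6=18 best=18 * → r--
[1,6] min(19,18)*5=90 best=90 * → r--
[1,5] min(19,12)*4=48 best=90 → r--
[1,4] min(19,11)*3=33 best=90 → r--
[1,3] min(19,11)*2=22 best=90 → r--
[1,2] min(19,19)*1=19 best=90 → r--

max area = 90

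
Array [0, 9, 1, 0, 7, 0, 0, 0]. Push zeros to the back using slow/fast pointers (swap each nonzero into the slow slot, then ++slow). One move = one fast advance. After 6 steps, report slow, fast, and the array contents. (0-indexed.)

slow=0 fast=0: a[fast]=0, fast++
slow=0 fast=1: a[fast]=9≠0 swap→a[0]=9, slow++,fast++
slow=1 fast=2: a[fast]=1≠0 swap→a[1]=1, slow++,fast++
slow=2 fast=3: a[fast]=0, fast++
slow=2 fast=4: a[fast]=7≠0 swap→a[2]=7, slow++,fast++
slow=3 fast=5: a[fast]=0, fast++

slow=3, fast=6, a=[9, 1, 7, 0, 0, 0, 0, 0]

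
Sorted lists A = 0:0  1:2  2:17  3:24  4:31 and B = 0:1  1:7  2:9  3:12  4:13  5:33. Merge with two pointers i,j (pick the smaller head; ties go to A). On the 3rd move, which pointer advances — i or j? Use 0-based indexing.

i=0 j=0: A[i]=0<=B[j]=1 take 0, i++
i=1 j=0: A[i]=2>B[j]=1 take 1, j++
i=1 j=1: A[i]=2<=B[j]=7 take 2, i++

i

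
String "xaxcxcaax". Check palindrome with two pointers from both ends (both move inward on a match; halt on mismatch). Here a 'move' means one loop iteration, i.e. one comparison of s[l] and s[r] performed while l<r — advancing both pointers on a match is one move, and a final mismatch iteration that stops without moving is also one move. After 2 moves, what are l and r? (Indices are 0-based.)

l=2, r=6

l=0 r=8: 'x'=='x', l++,r--
l=1 r=7: 'a'=='a', l++,r--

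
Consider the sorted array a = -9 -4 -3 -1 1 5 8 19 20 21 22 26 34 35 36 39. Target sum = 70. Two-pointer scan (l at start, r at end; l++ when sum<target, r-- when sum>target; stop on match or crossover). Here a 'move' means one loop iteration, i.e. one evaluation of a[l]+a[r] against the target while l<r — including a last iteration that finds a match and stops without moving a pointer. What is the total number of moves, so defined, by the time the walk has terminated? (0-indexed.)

l=0 r=15: -9+39=30 <70, l++
l=1 r=15: -4+39=35 <70, l++
l=2 r=15: -3+39=36 <70, l++
l=3 r=15: -1+39=38 <70, l++
l=4 r=15: 1+39=40 <70, l++
l=5 r=15: 5+39=44 <70, l++
l=6 r=15: 8+39=47 <70, l++
l=7 r=15: 19+39=58 <70, l++
l=8 r=15: 20+39=59 <70, l++
l=9 r=15: 21+39=60 <70, l++
l=10 r=15: 22+39=61 <70, l++
l=11 r=15: 26+39=65 <70, l++
l=12 r=15: 34+39=73 >70, r--
l=12 r=14: 34+36=70, found

14 moves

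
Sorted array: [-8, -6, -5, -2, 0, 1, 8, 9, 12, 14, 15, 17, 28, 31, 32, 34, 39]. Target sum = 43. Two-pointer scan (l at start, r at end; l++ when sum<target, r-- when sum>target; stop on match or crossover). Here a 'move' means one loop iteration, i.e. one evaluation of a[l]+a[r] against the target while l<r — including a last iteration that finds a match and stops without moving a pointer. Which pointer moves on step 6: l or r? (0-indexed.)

l=0 r=16: -8+39=31 <43, l++
l=1 r=16: -6+39=33 <43, l++
l=2 r=16: -5+39=34 <43, l++
l=3 r=16: -2+39=37 <43, l++
l=4 r=16: 0+39=39 <43, l++
l=5 r=16: 1+39=40 <43, l++

l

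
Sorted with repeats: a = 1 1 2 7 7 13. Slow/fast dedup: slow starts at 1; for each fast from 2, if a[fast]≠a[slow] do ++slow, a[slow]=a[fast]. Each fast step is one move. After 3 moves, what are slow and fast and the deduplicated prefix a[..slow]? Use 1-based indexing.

slow=1 fast=2: a[fast]=1=a[slow] dup, fast++
slow=1 fast=3: a[fast]=2≠a[slow]=1 write a[2]=2, slow++,fast++
slow=2 fast=4: a[fast]=7≠a[slow]=2 write a[3]=7, slow++,fast++

slow=3, fast=5, prefix=[1, 2, 7]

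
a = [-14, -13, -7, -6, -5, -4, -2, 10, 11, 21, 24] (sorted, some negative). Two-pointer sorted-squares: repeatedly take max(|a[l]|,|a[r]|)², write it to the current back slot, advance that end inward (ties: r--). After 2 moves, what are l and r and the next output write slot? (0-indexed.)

l=0, r=8, next write slot=8

[0,10] |-14|<=|24| out[10]=576 → r--
[0,9] |-14|<=|21| out[9]=441 → r--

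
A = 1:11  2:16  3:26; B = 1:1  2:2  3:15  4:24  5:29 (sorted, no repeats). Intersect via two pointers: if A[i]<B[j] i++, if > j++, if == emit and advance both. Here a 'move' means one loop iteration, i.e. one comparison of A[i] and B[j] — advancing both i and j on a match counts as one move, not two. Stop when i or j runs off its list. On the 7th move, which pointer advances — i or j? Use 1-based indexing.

i=1 j=1: 11>1, j++
i=1 j=2: 11>2, j++
i=1 j=3: 11<15, i++
i=2 j=3: 16>15, j++
i=2 j=4: 16<24, i++
i=3 j=4: 26>24, j++
i=3 j=5: 26<29, i++

i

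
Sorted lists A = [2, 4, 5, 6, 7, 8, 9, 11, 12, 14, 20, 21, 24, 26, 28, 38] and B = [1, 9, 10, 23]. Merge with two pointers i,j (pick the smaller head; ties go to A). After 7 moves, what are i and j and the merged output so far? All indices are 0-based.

[i=0,j=0] A[i]=2>B[j]=1 take 1 → j++
[i=0,j=1] A[i]=2<=B[j]=9 take 2 → i++
[i=1,j=1] A[i]=4<=B[j]=9 take 4 → i++
[i=2,j=1] A[i]=5<=B[j]=9 take 5 → i++
[i=3,j=1] A[i]=6<=B[j]=9 take 6 → i++
[i=4,j=1] A[i]=7<=B[j]=9 take 7 → i++
[i=5,j=1] A[i]=8<=B[j]=9 take 8 → i++

i=6, j=1, merged so far=[1, 2, 4, 5, 6, 7, 8]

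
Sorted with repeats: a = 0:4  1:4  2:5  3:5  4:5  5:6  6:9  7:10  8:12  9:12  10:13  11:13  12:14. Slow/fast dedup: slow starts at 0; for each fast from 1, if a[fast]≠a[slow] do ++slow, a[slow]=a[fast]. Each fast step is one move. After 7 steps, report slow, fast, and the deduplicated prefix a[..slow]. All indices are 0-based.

(s=0,f=1) a[fast]=4=a[slow] dup → fast++
(s=0,f=2) a[fast]=5≠a[slow]=4 write a[1]=5 → slow++,fast++
(s=1,f=3) a[fast]=5=a[slow] dup → fast++
(s=1,f=4) a[fast]=5=a[slow] dup → fast++
(s=1,f=5) a[fast]=6≠a[slow]=5 write a[2]=6 → slow++,fast++
(s=2,f=6) a[fast]=9≠a[slow]=6 write a[3]=9 → slow++,fast++
(s=3,f=7) a[fast]=10≠a[slow]=9 write a[4]=10 → slow++,fast++

slow=4, fast=8, prefix=[4, 5, 6, 9, 10]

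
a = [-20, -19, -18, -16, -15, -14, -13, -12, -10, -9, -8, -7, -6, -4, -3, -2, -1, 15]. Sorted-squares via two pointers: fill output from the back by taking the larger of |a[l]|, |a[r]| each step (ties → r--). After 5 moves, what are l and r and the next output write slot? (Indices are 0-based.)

l=4, r=16, next write slot=12

l=0 r=17: |-20|>|15| out[17]=400, l++
l=1 r=17: |-19|>|15| out[16]=361, l++
l=2 r=17: |-18|>|15| out[15]=324, l++
l=3 r=17: |-16|>|15| out[14]=256, l++
l=4 r=17: |-15|<=|15| out[13]=225, r--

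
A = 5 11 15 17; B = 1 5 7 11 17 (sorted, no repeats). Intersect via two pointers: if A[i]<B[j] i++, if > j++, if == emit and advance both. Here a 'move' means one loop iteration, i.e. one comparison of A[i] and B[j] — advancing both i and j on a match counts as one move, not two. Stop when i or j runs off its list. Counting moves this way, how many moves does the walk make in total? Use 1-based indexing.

i=1 j=1: 5>1, j++
i=1 j=2: 5==5 emit, i++,j++
i=2 j=3: 11>7, j++
i=2 j=4: 11==11 emit, i++,j++
i=3 j=5: 15<17, i++
i=4 j=5: 17==17 emit, i++,j++

6 moves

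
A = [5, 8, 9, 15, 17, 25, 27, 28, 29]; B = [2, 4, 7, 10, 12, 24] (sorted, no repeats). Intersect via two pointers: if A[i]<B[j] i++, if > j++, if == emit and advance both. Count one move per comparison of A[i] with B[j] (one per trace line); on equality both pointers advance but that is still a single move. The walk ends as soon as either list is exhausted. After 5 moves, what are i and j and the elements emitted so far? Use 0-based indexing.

i=2, j=3, emitted=[]

[i=0,j=0] 5>2 → j++
[i=0,j=1] 5>4 → j++
[i=0,j=2] 5<7 → i++
[i=1,j=2] 8>7 → j++
[i=1,j=3] 8<10 → i++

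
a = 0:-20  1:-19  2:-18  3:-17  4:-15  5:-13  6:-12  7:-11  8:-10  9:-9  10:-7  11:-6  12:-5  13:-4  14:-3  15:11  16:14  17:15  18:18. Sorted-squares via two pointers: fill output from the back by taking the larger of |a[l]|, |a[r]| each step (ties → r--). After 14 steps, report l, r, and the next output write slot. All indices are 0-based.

[0,18] |-20|>|18| out[18]=400 → l++
[1,18] |-19|>|18| out[17]=361 → l++
[2,18] |-18|<=|18| out[16]=324 → r--
[2,17] |-18|>|15| out[15]=324 → l++
[3,17] |-17|>|15| out[14]=289 → l++
[4,17] |-15|<=|15| out[13]=225 → r--
[4,16] |-15|>|14| out[12]=225 → l++
[5,16] |-13|<=|14| out[11]=196 → r--
[5,15] |-13|>|11| out[10]=169 → l++
[6,15] |-12|>|11| out[9]=144 → l++
[7,15] |-11|<=|11| out[8]=121 → r--
[7,14] |-11|>|-3| out[7]=121 → l++
[8,14] |-10|>|-3| out[6]=100 → l++
[9,14] |-9|>|-3| out[5]=81 → l++

l=10, r=14, next write slot=4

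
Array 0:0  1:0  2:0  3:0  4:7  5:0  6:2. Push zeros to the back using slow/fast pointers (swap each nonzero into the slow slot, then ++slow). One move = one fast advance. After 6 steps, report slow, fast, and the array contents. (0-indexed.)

slow=1, fast=6, a=[7, 0, 0, 0, 0, 0, 2]

slow=0 fast=0: a[fast]=0, fast++
slow=0 fast=1: a[fast]=0, fast++
slow=0 fast=2: a[fast]=0, fast++
slow=0 fast=3: a[fast]=0, fast++
slow=0 fast=4: a[fast]=7≠0 swap→a[0]=7, slow++,fast++
slow=1 fast=5: a[fast]=0, fast++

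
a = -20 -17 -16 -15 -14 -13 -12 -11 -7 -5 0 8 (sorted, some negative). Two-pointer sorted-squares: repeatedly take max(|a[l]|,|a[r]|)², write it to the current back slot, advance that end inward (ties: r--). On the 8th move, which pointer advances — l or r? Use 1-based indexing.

[1,12] |-20|>|8| out[12]=400 → l++
[2,12] |-17|>|8| out[11]=289 → l++
[3,12] |-16|>|8| out[10]=256 → l++
[4,12] |-15|>|8| out[9]=225 → l++
[5,12] |-14|>|8| out[8]=196 → l++
[6,12] |-13|>|8| out[7]=169 → l++
[7,12] |-12|>|8| out[6]=144 → l++
[8,12] |-11|>|8| out[5]=121 → l++

l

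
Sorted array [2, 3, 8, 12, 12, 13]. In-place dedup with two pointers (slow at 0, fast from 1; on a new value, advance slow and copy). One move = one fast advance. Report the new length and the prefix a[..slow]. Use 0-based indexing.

(s=0,f=1) a[fast]=3≠a[slow]=2 write a[1]=3 → slow++,fast++
(s=1,f=2) a[fast]=8≠a[slow]=3 write a[2]=8 → slow++,fast++
(s=2,f=3) a[fast]=12≠a[slow]=8 write a[3]=12 → slow++,fast++
(s=3,f=4) a[fast]=12=a[slow] dup → fast++
(s=3,f=5) a[fast]=13≠a[slow]=12 write a[4]=13 → slow++,fast++

length 5; prefix = [2, 3, 8, 12, 13]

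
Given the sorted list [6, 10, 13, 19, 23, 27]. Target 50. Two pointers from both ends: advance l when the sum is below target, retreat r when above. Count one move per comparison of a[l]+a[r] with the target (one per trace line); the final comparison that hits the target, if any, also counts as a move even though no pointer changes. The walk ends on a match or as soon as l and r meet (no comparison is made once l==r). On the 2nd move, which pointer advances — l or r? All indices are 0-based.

l

[0,5] 6+27=33 <50 → l++
[1,5] 10+27=37 <50 → l++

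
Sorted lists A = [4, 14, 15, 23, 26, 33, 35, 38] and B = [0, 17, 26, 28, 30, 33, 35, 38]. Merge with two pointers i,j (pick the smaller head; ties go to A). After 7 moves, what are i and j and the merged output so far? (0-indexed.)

i=5, j=2, merged so far=[0, 4, 14, 15, 17, 23, 26]

[i=0,j=0] A[i]=4>B[j]=0 take 0 → j++
[i=0,j=1] A[i]=4<=B[j]=17 take 4 → i++
[i=1,j=1] A[i]=14<=B[j]=17 take 14 → i++
[i=2,j=1] A[i]=15<=B[j]=17 take 15 → i++
[i=3,j=1] A[i]=23>B[j]=17 take 17 → j++
[i=3,j=2] A[i]=23<=B[j]=26 take 23 → i++
[i=4,j=2] A[i]=26<=B[j]=26 take 26 → i++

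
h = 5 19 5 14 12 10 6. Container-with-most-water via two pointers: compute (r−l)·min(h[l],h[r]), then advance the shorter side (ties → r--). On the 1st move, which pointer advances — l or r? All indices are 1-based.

l=1 r=7: min(5,6)*6=30 best=30 *, l++

l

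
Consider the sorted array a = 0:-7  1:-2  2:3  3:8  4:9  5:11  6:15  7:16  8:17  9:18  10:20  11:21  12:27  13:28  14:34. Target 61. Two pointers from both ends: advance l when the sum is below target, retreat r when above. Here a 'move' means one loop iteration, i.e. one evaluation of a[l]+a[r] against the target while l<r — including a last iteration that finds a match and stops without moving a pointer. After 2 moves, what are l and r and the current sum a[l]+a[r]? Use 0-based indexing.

l=0 r=14: -7+34=27 <61, l++
l=1 r=14: -2+34=32 <61, l++

l=2, r=14, sum=37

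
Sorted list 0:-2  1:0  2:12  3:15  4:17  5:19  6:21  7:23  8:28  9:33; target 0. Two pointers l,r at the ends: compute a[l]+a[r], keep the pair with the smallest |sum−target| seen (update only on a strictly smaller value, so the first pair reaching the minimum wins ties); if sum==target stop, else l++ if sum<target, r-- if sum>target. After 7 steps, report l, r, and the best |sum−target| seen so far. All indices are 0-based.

l=0, r=2, best |Δ|=13

[0,9] -2+33=31 d=31 * → r--
[0,8] -2+28=26 d=26 * → r--
[0,7] -2+23=21 d=21 * → r--
[0,6] -2+21=19 d=19 * → r--
[0,5] -2+19=17 d=17 * → r--
[0,4] -2+17=15 d=15 * → r--
[0,3] -2+15=13 d=13 * → r--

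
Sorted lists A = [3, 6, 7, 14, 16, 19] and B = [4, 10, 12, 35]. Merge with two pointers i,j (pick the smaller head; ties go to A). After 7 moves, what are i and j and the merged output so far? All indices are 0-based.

i=4, j=3, merged so far=[3, 4, 6, 7, 10, 12, 14]

[i=0,j=0] A[i]=3<=B[j]=4 take 3 → i++
[i=1,j=0] A[i]=6>B[j]=4 take 4 → j++
[i=1,j=1] A[i]=6<=B[j]=10 take 6 → i++
[i=2,j=1] A[i]=7<=B[j]=10 take 7 → i++
[i=3,j=1] A[i]=14>B[j]=10 take 10 → j++
[i=3,j=2] A[i]=14>B[j]=12 take 12 → j++
[i=3,j=3] A[i]=14<=B[j]=35 take 14 → i++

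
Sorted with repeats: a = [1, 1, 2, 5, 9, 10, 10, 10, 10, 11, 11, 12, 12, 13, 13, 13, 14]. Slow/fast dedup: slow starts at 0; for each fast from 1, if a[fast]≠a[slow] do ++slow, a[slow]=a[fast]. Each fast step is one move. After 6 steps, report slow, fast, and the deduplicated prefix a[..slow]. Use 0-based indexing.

slow=4, fast=7, prefix=[1, 2, 5, 9, 10]

(s=0,f=1) a[fast]=1=a[slow] dup → fast++
(s=0,f=2) a[fast]=2≠a[slow]=1 write a[1]=2 → slow++,fast++
(s=1,f=3) a[fast]=5≠a[slow]=2 write a[2]=5 → slow++,fast++
(s=2,f=4) a[fast]=9≠a[slow]=5 write a[3]=9 → slow++,fast++
(s=3,f=5) a[fast]=10≠a[slow]=9 write a[4]=10 → slow++,fast++
(s=4,f=6) a[fast]=10=a[slow] dup → fast++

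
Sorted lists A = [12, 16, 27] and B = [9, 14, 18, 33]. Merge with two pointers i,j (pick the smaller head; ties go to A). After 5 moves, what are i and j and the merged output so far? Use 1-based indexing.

i=1 j=1: A[i]=12>B[j]=9 take 9, j++
i=1 j=2: A[i]=12<=B[j]=14 take 12, i++
i=2 j=2: A[i]=16>B[j]=14 take 14, j++
i=2 j=3: A[i]=16<=B[j]=18 take 16, i++
i=3 j=3: A[i]=27>B[j]=18 take 18, j++

i=3, j=4, merged so far=[9, 12, 14, 16, 18]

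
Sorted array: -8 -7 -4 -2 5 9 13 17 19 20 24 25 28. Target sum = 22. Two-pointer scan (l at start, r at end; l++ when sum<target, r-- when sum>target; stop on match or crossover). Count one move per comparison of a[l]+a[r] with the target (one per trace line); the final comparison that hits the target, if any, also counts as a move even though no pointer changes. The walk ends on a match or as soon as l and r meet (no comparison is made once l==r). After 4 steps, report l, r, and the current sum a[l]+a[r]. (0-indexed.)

l=0 r=12: -8+28=20 <22, l++
l=1 r=12: -7+28=21 <22, l++
l=2 r=12: -4+28=24 >22, r--
l=2 r=11: -4+25=21 <22, l++

l=3, r=11, sum=23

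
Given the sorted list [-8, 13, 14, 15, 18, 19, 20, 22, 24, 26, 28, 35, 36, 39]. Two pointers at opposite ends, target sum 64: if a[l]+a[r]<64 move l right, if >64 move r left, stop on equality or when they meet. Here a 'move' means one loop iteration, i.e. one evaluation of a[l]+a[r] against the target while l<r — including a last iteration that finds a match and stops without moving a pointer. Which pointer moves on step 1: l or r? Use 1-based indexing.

[1,14] -8+39=31 <64 → l++

l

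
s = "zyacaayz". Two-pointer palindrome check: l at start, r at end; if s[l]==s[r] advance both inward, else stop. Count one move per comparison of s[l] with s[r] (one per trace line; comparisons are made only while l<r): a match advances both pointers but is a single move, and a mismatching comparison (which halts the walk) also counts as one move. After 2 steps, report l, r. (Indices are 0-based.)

l=0 r=7: 'z'=='z', l++,r--
l=1 r=6: 'y'=='y', l++,r--

l=2, r=5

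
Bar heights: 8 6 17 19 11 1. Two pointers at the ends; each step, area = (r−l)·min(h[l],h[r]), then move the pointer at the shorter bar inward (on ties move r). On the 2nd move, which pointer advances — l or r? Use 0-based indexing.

l=0 r=5: min(8,1)*5=5 best=5 *, r--
l=0 r=4: min(8,11)*4=32 best=32 *, l++

l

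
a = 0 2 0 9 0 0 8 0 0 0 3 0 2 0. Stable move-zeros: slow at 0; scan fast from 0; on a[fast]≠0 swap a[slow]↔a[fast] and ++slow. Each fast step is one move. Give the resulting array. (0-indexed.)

[2, 9, 8, 3, 2, 0, 0, 0, 0, 0, 0, 0, 0, 0]

slow=0 fast=0: a[fast]=0, fast++
slow=0 fast=1: a[fast]=2≠0 swap→a[0]=2, slow++,fast++
slow=1 fast=2: a[fast]=0, fast++
slow=1 fast=3: a[fast]=9≠0 swap→a[1]=9, slow++,fast++
slow=2 fast=4: a[fast]=0, fast++
slow=2 fast=5: a[fast]=0, fast++
slow=2 fast=6: a[fast]=8≠0 swap→a[2]=8, slow++,fast++
slow=3 fast=7: a[fast]=0, fast++
slow=3 fast=8: a[fast]=0, fast++
slow=3 fast=9: a[fast]=0, fast++
slow=3 fast=10: a[fast]=3≠0 swap→a[3]=3, slow++,fast++
slow=4 fast=11: a[fast]=0, fast++
slow=4 fast=12: a[fast]=2≠0 swap→a[4]=2, slow++,fast++
slow=5 fast=13: a[fast]=0, fast++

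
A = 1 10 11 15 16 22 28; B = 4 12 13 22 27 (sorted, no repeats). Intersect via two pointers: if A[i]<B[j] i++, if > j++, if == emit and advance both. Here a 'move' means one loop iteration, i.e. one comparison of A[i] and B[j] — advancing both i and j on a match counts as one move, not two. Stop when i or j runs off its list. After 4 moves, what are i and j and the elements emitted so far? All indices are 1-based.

i=4, j=2, emitted=[]

i=1 j=1: 1<4, i++
i=2 j=1: 10>4, j++
i=2 j=2: 10<12, i++
i=3 j=2: 11<12, i++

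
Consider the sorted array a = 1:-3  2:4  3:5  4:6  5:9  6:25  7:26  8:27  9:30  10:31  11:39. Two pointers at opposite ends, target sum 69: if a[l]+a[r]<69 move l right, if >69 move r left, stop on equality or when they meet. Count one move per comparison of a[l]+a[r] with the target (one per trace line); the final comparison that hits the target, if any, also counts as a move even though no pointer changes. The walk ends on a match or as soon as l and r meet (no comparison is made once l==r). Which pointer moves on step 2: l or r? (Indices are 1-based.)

l

[1,11] -3+39=36 <69 → l++
[2,11] 4+39=43 <69 → l++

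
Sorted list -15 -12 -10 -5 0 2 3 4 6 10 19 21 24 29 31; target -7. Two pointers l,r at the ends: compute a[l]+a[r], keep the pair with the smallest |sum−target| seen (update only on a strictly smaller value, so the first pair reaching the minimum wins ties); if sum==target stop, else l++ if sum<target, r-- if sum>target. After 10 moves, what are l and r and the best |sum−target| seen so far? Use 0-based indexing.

l=0 r=14: -15+31=16 d=23 *, r--
l=0 r=13: -15+29=14 d=21 *, r--
l=0 r=12: -15+24=9 d=16 *, r--
l=0 r=11: -15+21=6 d=13 *, r--
l=0 r=10: -15+19=4 d=11 *, r--
l=0 r=9: -15+10=-5 d=2 *, r--
l=0 r=8: -15+6=-9 d=2, l++
l=1 r=8: -12+6=-6 d=1 *, r--
l=1 r=7: -12+4=-8 d=1, l++
l=2 r=7: -10+4=-6 d=1, r--

l=2, r=6, best |Δ|=1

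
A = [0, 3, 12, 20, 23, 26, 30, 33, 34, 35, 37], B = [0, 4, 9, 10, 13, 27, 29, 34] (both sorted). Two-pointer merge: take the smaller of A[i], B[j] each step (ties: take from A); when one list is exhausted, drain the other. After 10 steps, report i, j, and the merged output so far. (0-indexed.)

[i=0,j=0] A[i]=0<=B[j]=0 take 0 → i++
[i=1,j=0] A[i]=3>B[j]=0 take 0 → j++
[i=1,j=1] A[i]=3<=B[j]=4 take 3 → i++
[i=2,j=1] A[i]=12>B[j]=4 take 4 → j++
[i=2,j=2] A[i]=12>B[j]=9 take 9 → j++
[i=2,j=3] A[i]=12>B[j]=10 take 10 → j++
[i=2,j=4] A[i]=12<=B[j]=13 take 12 → i++
[i=3,j=4] A[i]=20>B[j]=13 take 13 → j++
[i=3,j=5] A[i]=20<=B[j]=27 take 20 → i++
[i=4,j=5] A[i]=23<=B[j]=27 take 23 → i++

i=5, j=5, merged so far=[0, 0, 3, 4, 9, 10, 12, 13, 20, 23]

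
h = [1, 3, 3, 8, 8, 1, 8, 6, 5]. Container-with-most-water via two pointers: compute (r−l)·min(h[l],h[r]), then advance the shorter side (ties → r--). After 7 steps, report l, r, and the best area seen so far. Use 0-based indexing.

l=0 r=8: min(1,5)*8=8 best=8 *, l++
l=1 r=8: min(3,5)*7=21 best=21 *, l++
l=2 r=8: min(3,5)*6=18 best=21, l++
l=3 r=8: min(8,5)*5=25 best=25 *, r--
l=3 r=7: min(8,6)*4=24 best=25, r--
l=3 r=6: min(8,8)*3=24 best=25, r--
l=3 r=5: min(8,1)*2=2 best=25, r--

l=3, r=4, best area=25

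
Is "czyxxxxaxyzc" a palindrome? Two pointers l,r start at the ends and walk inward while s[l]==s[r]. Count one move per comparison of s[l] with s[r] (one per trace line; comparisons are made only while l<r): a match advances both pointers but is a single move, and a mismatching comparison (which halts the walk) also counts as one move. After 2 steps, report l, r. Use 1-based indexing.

[1,12] 'c'=='c' → l++,r--
[2,11] 'z'=='z' → l++,r--

l=3, r=10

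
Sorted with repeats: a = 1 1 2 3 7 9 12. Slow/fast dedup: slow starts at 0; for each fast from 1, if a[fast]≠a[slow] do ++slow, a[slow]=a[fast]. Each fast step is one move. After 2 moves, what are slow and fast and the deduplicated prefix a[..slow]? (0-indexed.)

slow=1, fast=3, prefix=[1, 2]

slow=0 fast=1: a[fast]=1=a[slow] dup, fast++
slow=0 fast=2: a[fast]=2≠a[slow]=1 write a[1]=2, slow++,fast++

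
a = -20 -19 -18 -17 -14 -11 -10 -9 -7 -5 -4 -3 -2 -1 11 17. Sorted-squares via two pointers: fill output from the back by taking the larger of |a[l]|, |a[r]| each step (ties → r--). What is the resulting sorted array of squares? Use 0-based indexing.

[1, 4, 9, 16, 25, 49, 81, 100, 121, 121, 196, 289, 289, 324, 361, 400]

[0,15] |-20|>|17| out[15]=400 → l++
[1,15] |-19|>|17| out[14]=361 → l++
[2,15] |-18|>|17| out[13]=324 → l++
[3,15] |-17|<=|17| out[12]=289 → r--
[3,14] |-17|>|11| out[11]=289 → l++
[4,14] |-14|>|11| out[10]=196 → l++
[5,14] |-11|<=|11| out[9]=121 → r--
[5,13] |-11|>|-1| out[8]=121 → l++
[6,13] |-10|>|-1| out[7]=100 → l++
[7,13] |-9|>|-1| out[6]=81 → l++
[8,13] |-7|>|-1| out[5]=49 → l++
[9,13] |-5|>|-1| out[4]=25 → l++
[10,13] |-4|>|-1| out[3]=16 → l++
[11,13] |-3|>|-1| out[2]=9 → l++
[12,13] |-2|>|-1| out[1]=4 → l++
[13,13] |-1|<=|-1| out[0]=1 → r--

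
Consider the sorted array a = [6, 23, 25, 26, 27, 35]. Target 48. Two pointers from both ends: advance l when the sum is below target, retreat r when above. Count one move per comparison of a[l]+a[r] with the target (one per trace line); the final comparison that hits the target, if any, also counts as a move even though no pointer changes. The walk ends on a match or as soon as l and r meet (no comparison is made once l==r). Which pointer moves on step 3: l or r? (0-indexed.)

l=0 r=5: 6+35=41 <48, l++
l=1 r=5: 23+35=58 >48, r--
l=1 r=4: 23+27=50 >48, r--

r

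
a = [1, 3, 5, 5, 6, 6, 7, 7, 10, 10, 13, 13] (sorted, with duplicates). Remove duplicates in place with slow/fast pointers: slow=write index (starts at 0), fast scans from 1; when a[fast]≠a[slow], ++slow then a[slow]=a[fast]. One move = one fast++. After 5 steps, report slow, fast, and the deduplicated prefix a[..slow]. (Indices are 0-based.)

slow=3, fast=6, prefix=[1, 3, 5, 6]

(s=0,f=1) a[fast]=3≠a[slow]=1 write a[1]=3 → slow++,fast++
(s=1,f=2) a[fast]=5≠a[slow]=3 write a[2]=5 → slow++,fast++
(s=2,f=3) a[fast]=5=a[slow] dup → fast++
(s=2,f=4) a[fast]=6≠a[slow]=5 write a[3]=6 → slow++,fast++
(s=3,f=5) a[fast]=6=a[slow] dup → fast++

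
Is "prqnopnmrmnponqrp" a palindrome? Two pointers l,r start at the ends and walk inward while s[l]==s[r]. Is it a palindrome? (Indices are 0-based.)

palindrome

[0,16] 'p'=='p' → l++,r--
[1,15] 'r'=='r' → l++,r--
[2,14] 'q'=='q' → l++,r--
[3,13] 'n'=='n' → l++,r--
[4,12] 'o'=='o' → l++,r--
[5,11] 'p'=='p' → l++,r--
[6,10] 'n'=='n' → l++,r--
[7,9] 'm'=='m' → l++,r--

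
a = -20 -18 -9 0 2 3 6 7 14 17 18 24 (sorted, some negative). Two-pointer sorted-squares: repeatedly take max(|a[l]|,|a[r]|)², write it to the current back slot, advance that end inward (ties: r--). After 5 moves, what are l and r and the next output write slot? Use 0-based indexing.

l=2, r=8, next write slot=6

[0,11] |-20|<=|24| out[11]=576 → r--
[0,10] |-20|>|18| out[10]=400 → l++
[1,10] |-18|<=|18| out[9]=324 → r--
[1,9] |-18|>|17| out[8]=324 → l++
[2,9] |-9|<=|17| out[7]=289 → r--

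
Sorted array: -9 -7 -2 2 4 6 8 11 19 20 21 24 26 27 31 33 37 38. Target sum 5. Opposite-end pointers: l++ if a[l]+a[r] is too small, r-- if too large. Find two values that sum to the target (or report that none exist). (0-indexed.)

[0,17] -9+38=29 >5 → r--
[0,16] -9+37=28 >5 → r--
[0,15] -9+33=24 >5 → r--
[0,14] -9+31=22 >5 → r--
[0,13] -9+27=18 >5 → r--
[0,12] -9+26=17 >5 → r--
[0,11] -9+24=15 >5 → r--
[0,10] -9+21=12 >5 → r--
[0,9] -9+20=11 >5 → r--
[0,8] -9+19=10 >5 → r--
[0,7] -9+11=2 <5 → l++
[1,7] -7+11=4 <5 → l++
[2,7] -2+11=9 >5 → r--
[2,6] -2+8=6 >5 → r--
[2,5] -2+6=4 <5 → l++
[3,5] 2+6=8 >5 → r--
[3,4] 2+4=6 >5 → r--

no pair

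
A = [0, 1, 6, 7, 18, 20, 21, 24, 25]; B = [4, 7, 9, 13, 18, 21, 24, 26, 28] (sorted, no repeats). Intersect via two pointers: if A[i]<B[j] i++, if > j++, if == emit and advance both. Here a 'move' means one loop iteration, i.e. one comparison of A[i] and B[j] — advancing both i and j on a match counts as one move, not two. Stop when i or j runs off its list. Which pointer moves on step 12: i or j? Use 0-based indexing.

i

i=0 j=0: 0<4, i++
i=1 j=0: 1<4, i++
i=2 j=0: 6>4, j++
i=2 j=1: 6<7, i++
i=3 j=1: 7==7 emit, i++,j++
i=4 j=2: 18>9, j++
i=4 j=3: 18>13, j++
i=4 j=4: 18==18 emit, i++,j++
i=5 j=5: 20<21, i++
i=6 j=5: 21==21 emit, i++,j++
i=7 j=6: 24==24 emit, i++,j++
i=8 j=7: 25<26, i++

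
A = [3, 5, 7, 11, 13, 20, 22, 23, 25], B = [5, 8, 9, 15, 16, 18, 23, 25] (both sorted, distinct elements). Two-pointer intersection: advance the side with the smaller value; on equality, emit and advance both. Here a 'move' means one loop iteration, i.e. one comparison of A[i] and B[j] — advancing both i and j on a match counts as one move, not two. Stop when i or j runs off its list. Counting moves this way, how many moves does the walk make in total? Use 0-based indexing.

14 moves

[i=0,j=0] 3<5 → i++
[i=1,j=0] 5==5 emit → i++,j++
[i=2,j=1] 7<8 → i++
[i=3,j=1] 11>8 → j++
[i=3,j=2] 11>9 → j++
[i=3,j=3] 11<15 → i++
[i=4,j=3] 13<15 → i++
[i=5,j=3] 20>15 → j++
[i=5,j=4] 20>16 → j++
[i=5,j=5] 20>18 → j++
[i=5,j=6] 20<23 → i++
[i=6,j=6] 22<23 → i++
[i=7,j=6] 23==23 emit → i++,j++
[i=8,j=7] 25==25 emit → i++,j++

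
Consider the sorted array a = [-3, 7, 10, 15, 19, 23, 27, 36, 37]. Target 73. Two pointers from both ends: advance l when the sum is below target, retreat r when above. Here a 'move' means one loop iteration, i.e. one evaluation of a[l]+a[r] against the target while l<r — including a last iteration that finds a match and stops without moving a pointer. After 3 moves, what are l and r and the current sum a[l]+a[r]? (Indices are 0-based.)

l=3, r=8, sum=52

l=0 r=8: -3+37=34 <73, l++
l=1 r=8: 7+37=44 <73, l++
l=2 r=8: 10+37=47 <73, l++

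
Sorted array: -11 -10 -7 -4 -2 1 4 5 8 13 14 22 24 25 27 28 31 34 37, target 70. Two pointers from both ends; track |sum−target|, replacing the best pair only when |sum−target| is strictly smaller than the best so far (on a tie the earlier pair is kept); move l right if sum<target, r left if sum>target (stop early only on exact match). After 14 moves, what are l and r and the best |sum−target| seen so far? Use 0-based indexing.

l=14, r=18, best |Δ|=8

[0,18] -11+37=26 d=44 * → l++
[1,18] -10+37=27 d=43 * → l++
[2,18] -7+37=30 d=40 * → l++
[3,18] -4+37=33 d=37 * → l++
[4,18] -2+37=35 d=35 * → l++
[5,18] 1+37=38 d=32 * → l++
[6,18] 4+37=41 d=29 * → l++
[7,18] 5+37=42 d=28 * → l++
[8,18] 8+37=45 d=25 * → l++
[9,18] 13+37=50 d=20 * → l++
[10,18] 14+37=51 d=19 * → l++
[11,18] 22+37=59 d=11 * → l++
[12,18] 24+37=61 d=9 * → l++
[13,18] 25+37=62 d=8 * → l++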